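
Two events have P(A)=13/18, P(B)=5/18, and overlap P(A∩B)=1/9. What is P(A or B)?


P(A∪B) = P(A) + P(B) - P(A∩B)
= 13/18 + 5/18 - 1/9 = 8/9

8/9


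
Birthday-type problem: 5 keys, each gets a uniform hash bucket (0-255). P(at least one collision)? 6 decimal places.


P(all different) = prod((256-i)/256 for i=0..4) = 0.961469
P(at least one match) = 1 - 0.961469 = 0.038531

0.038531


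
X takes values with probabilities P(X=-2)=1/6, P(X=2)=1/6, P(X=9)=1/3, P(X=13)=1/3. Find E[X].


E[X] = sum(x * P(x))
= -2*1/6 + 2*1/6 + 9*1/3 + 13*1/3
= 22/3

22/3


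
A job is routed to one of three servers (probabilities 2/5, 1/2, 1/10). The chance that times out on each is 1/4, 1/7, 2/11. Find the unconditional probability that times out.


P(A) = P(A|B1)P(B1) + P(A|B2)P(B2) + P(A|B3)P(B3)
= 1/4*2/5 + 1/7*1/2 + 2/11*1/10
= 1/10 + 1/14 + 1/55 = 73/385

73/385


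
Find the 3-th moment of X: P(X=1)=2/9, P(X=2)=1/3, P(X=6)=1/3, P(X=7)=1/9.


E[X^3] = sum(x^3 * P(x))
= 1*2/9 + 8*1/3 + 216*1/3 + 343*1/9
= 113

113


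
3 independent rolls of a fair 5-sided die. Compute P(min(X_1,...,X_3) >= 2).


P(min >= 2) = P(all X_i >= 2) = (P(X_1 >= 2))^3
= (4/5)^3 = 64/125

64/125


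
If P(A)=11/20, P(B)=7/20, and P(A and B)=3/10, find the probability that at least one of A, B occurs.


P(A∪B) = P(A) + P(B) - P(A∩B)
= 11/20 + 7/20 - 3/10 = 3/5

3/5


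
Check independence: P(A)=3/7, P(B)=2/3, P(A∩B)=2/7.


P(A)*P(B) = 3/7*2/3 = 2/7
P(A∩B) = 2/7, which equals P(A)P(B), so independent

Yes, A and B are independent


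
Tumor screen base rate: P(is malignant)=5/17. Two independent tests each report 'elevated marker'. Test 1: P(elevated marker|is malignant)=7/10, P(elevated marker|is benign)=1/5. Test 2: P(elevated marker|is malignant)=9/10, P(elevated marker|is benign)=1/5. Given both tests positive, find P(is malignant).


After test 1: P(+) = 7/10*5/17 + 1/5*12/17 = 59/170
P(B|+) = (7/34)/(59/170) = 35/59
After test 2 (use post1 as new prior): P(+) = 9/10*35/59 + 1/5*24/59 = 363/590
P(B|+,+) = (63/118)/(363/590) = 105/121

105/121


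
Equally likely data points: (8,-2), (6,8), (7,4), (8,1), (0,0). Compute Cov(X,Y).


E[X]=29/5, E[Y]=11/5, E[XY]=68/5
Cov(X,Y) = E[XY] - E[X]E[Y] = 68/5 - 29/5*11/5 = 21/25

21/25


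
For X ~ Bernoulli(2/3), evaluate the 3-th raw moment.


For Bernoulli: X in {0,1}
E[X^3] = 0^3*(1-2/3) + 1^3*2/3 = 2/3

2/3


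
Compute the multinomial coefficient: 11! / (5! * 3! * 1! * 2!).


11! = 39916800
Denominator: 5!=120 * 3!=6 * 1!=1 * 2!=2
Coefficient = 39916800 / 1440 = 27720

27720


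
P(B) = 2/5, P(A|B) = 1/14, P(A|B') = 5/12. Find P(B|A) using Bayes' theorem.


P(A) = P(A|B)P(B) + P(A|B')P(B') = 1/14*2/5 + 5/12*3/5 = 39/140
P(B|A) = P(A|B)P(B)/P(A) = (1/35)/(39/140) = 4/39

4/39


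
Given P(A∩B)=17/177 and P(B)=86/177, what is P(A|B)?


P(A|B) = P(A∩B)/P(B) = (17/177)/(86/177) = 17/86

17/86


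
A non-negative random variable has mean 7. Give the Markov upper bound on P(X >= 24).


Markov: P(X >= a) <= E[X]/a
P(X >= 24) <= 7/24

7/24


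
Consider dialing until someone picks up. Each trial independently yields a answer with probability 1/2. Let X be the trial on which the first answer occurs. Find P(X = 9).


P(X=9) = (1-p)^8 * p = (1/2)^8 * 1/2
= 1/256 * 1/2 = 1/512

1/512


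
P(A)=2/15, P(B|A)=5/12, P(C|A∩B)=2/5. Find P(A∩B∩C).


P(A∩B∩C) = P(A) * P(B|A) * P(C|A∩B)
= 2/15 * 5/12 * 2/5
= 1/18 * 2/5 = 1/45

1/45


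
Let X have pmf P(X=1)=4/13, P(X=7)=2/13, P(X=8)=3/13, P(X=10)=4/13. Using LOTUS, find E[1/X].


E[1/X] = sum(g(x)*P(x))
= 1*4/13 + 1/7*2/13 + 1/8*3/13 + 1/10*4/13
= 109/280

109/280


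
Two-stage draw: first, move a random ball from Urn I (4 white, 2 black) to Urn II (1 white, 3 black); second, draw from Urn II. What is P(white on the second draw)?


P(transfer white) = 4/6 = 2/3; P(transfer black) = 1/3
If white transferred: Urn II has 2 white of 5, so P(white|white moved) = 2/5
If black transferred: Urn II has 1 white of 5, so P(white|black moved) = 1/5
By total probability: P(white) = 2/3*2/5 + 1/3*1/5 = 1/3

1/3


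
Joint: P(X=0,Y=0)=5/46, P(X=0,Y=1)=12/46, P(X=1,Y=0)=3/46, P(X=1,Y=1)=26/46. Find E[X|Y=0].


P(Y=0) = 8/46
E[X|Y=0] = (0*5 + 1*3)/8 = 3/8

3/8


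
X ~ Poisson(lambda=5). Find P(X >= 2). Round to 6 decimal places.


P(X>=2) = 1 - P(X<=1) = 1 - (e^(-5)*5^0/0! + e^(-5)*5^1/1!)
≈ 1 - (0.0067379470 + 0.0336897350)
= 1 - 0.0404276820 = 0.9595723180
≈ 0.959572

0.959572


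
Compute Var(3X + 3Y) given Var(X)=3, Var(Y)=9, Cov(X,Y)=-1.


Var(3X + 3Y) = 3^2*Var(X) + 3^2*Var(Y) + 2*3*3*Cov(X,Y)
= 9*3 + 9*9 + 18*(-1)
= 27 + 81 - 18 = 90

90


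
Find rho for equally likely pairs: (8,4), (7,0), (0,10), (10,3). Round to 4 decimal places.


Cov(X,Y) = -11.0625, Var(X) = 14.1875, Var(Y) = 13.1875
rho = Cov/(sqrt(VarX)*sqrt(VarY)) = -0.8088

-0.8088


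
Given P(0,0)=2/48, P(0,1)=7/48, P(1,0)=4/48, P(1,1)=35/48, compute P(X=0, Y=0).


Read from table: P(X=0, Y=0) = 2/48 = 1/24

1/24


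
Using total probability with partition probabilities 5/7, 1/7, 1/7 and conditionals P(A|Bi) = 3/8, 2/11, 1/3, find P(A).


P(A) = P(A|B1)P(B1) + P(A|B2)P(B2) + P(A|B3)P(B3)
= 3/8*5/7 + 2/11*1/7 + 1/3*1/7
= 15/56 + 2/77 + 1/21 = 631/1848

631/1848


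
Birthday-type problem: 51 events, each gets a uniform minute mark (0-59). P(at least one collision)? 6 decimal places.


P(all different) = prod((60-i)/60 for i=0..50) = 0.000000
P(at least one match) = 1 - 0.000000 = 1.000000

1.000000


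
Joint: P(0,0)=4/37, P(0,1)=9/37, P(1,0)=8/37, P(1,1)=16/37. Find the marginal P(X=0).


P(X=0) = P(0,0)+P(0,1) = 4/37 + 9/37 = 13/37

13/37


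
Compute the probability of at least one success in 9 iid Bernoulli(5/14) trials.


P(at least one) = 1 - P(none)
P(none) = (1 - 5/14)^9 = (9/14)^9 = 387420489/20661046784
P(at least one) = 1 - 387420489/20661046784 = 20273626295/20661046784

20273626295/20661046784


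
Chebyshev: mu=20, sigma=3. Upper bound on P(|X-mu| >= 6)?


k = 6/3 = 2
Chebyshev: P(|X-mu| >= k*sigma) <= 1/k^2 = 1/2^2 = 1/4

1/4


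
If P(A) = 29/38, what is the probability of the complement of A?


P(A') = 1 - P(A) = 1 - 29/38 = 9/38

9/38


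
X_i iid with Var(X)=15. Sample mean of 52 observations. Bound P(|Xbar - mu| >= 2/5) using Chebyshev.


Var(Xbar) = Var(X)/n = 15/52
Chebyshev: P(|Xbar-mu| >= 2/5) <= Var(Xbar)/(2/5)^2 = (15/52)/(4/25) = 375/208
Bound exceeds 1, so trivial bound: 1

1


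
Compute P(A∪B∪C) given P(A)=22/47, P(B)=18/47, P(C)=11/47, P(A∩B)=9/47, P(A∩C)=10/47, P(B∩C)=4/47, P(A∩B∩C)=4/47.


P(A∪B∪C) = P(A)+P(B)+P(C) - P(AB)-P(AC)-P(BC) + P(ABC)
= 22/47+18/47+11/47 - 9/47-10/47-4/47 + 4/47
= 32/47

32/47


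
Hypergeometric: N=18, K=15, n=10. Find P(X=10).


P(X=10) = C(15,10)*C(3,0) / C(18,10)
= 3003*1 / 43758
= 3003/43758 = 7/102

7/102


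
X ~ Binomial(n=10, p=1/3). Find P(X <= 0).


P(X<=0) = P(X=0)
= 1024/59049
= 1024/59049

1024/59049


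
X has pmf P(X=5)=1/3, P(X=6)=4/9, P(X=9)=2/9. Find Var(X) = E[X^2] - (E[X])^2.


E[X] = 19/3, E[X^2] = 127/3
Var(X) = E[X^2] - (E[X])^2 = 127/3 - (19/3)^2 = 20/9

20/9


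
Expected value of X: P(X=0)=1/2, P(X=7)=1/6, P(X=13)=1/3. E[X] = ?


E[X] = sum(x * P(x))
= 0*1/2 + 7*1/6 + 13*1/3
= 11/2

11/2


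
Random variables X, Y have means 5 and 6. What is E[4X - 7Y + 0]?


E[4X - 7Y + 0] = 4*E[X] - 7*E[Y] + 0
= (4)*(5) + (-7)*(6) + (0)
= 20 - 42 + 0 = -22

-22


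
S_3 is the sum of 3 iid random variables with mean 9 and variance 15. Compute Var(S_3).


By independence, Var(S_n) = n*Var(X_1) = 3*15 = 45

45


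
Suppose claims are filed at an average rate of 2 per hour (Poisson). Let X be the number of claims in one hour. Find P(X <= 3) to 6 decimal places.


P(X<=3) = e^(-2)*2^0/0! + e^(-2)*2^1/1! + e^(-2)*2^2/2! + e^(-2)*2^3/3!
≈ 0.1353352832 + 0.2706705665 + 0.2706705665 + 0.1804470443
= 0.8571234605
≈ 0.857123

0.857123


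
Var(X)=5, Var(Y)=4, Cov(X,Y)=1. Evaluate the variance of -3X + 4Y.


Var(-3X + 4Y) = (-3)^2*Var(X) + 4^2*Var(Y) + 2*(-3)*4*Cov(X,Y)
= 9*5 + 16*4 - 24*1
= 45 + 64 - 24 = 85

85


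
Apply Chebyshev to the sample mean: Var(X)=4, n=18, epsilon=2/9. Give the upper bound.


Var(Xbar) = Var(X)/n = 4/18
Chebyshev: P(|Xbar-mu| >= 2/9) <= Var(Xbar)/(2/9)^2 = (2/9)/(4/81) = 9/2
Bound exceeds 1, so trivial bound: 1

1


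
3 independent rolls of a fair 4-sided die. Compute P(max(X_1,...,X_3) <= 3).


P(max <= 3) = P(all X_i <= 3) = (P(X_1 <= 3))^3
= (3/4)^3 = 27/64

27/64


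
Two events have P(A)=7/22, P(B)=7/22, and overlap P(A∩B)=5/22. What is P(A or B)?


P(A∪B) = P(A) + P(B) - P(A∩B)
= 7/22 + 7/22 - 5/22 = 9/22

9/22


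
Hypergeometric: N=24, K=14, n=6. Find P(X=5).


P(X=5) = C(14,5)*C(10,1) / C(24,6)
= 2002*10 / 134596
= 20020/134596 = 65/437

65/437


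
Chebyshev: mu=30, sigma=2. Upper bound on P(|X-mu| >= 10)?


k = 10/2 = 5
Chebyshev: P(|X-mu| >= k*sigma) <= 1/k^2 = 1/5^2 = 1/25

1/25


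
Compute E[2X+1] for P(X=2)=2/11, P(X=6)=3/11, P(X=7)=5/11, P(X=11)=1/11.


E[2X+1] = sum(g(x)*P(x))
= 5*2/11 + 13*3/11 + 15*5/11 + 23*1/11
= 147/11

147/11


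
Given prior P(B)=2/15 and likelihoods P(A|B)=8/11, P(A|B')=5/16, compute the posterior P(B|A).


P(A) = P(A|B)P(B) + P(A|B')P(B') = 8/11*2/15 + 5/16*13/15 = 971/2640
P(B|A) = P(A|B)P(B)/P(A) = (16/165)/(971/2640) = 256/971

256/971


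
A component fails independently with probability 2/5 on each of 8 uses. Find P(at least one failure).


P(at least one) = 1 - P(none)
P(none) = (1 - 2/5)^8 = (3/5)^8 = 6561/390625
P(at least one) = 1 - 6561/390625 = 384064/390625

384064/390625


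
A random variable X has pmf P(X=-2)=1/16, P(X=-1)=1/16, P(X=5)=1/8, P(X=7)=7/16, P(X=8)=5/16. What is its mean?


E[X] = sum(x * P(x))
= -2*1/16 - 1*1/16 + 5*1/8 + 7*7/16 + 8*5/16
= 6

6


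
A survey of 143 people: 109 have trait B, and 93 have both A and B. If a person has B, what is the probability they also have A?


P(A|B) = P(A∩B)/P(B) = (93/143)/(109/143) = 93/109

93/109


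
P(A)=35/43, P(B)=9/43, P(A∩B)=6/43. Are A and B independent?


P(A)*P(B) = 35/43*9/43 = 315/1849
P(A∩B) = 6/43 != 315/1849, so not independent

No, A and B are not independent


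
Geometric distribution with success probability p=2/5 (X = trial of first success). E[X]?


For geometric (trials until first success), E[X] = 1/p = 1/(2/5) = 5/2

5/2


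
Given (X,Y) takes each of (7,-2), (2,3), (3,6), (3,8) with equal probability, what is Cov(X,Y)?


E[X]=15/4, E[Y]=15/4, E[XY]=17/2
Cov(X,Y) = E[XY] - E[X]E[Y] = 17/2 - 15/4*15/4 = -89/16

-89/16


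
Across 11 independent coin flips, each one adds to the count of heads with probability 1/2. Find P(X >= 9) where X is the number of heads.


P(X>=9) = P(X=9) + P(X=10) + P(X=11)
= 55/2048 + 11/2048 + 1/2048
= 67/2048

67/2048


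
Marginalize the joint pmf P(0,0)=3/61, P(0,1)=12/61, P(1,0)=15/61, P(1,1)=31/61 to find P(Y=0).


P(Y=0) = P(0,0)+P(1,0) = 3/61 + 15/61 = 18/61

18/61


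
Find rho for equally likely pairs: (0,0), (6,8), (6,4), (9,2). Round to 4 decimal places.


Cov(X,Y) = 4.1250, Var(X) = 10.6875, Var(Y) = 8.7500
rho = Cov/(sqrt(VarX)*sqrt(VarY)) = 0.4266

0.4266


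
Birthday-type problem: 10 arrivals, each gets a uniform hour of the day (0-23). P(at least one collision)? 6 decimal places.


P(all different) = prod((24-i)/24 for i=0..9) = 0.112250
P(at least one match) = 1 - 0.112250 = 0.887750

0.887750


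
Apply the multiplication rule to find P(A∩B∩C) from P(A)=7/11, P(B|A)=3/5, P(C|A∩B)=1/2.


P(A∩B∩C) = P(A) * P(B|A) * P(C|A∩B)
= 7/11 * 3/5 * 1/2
= 21/55 * 1/2 = 21/110

21/110


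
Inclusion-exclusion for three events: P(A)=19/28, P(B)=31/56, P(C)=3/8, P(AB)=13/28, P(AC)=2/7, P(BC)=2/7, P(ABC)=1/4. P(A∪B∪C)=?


P(A∪B∪C) = P(A)+P(B)+P(C) - P(AB)-P(AC)-P(BC) + P(ABC)
= 19/28+31/56+3/8 - 13/28-2/7-2/7 + 1/4
= 23/28

23/28


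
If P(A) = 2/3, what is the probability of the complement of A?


P(A') = 1 - P(A) = 1 - 2/3 = 1/3

1/3


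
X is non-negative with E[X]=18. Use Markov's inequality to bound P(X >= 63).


Markov: P(X >= a) <= E[X]/a
P(X >= 63) <= 18/63 = 2/7

2/7


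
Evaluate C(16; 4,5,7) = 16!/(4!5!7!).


16! = 20922789888000
Denominator: 4!=24 * 5!=120 * 7!=5040
Coefficient = 20922789888000 / 14515200 = 1441440

1441440


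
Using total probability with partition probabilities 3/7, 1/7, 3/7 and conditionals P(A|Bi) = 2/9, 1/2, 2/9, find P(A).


P(A) = P(A|B1)P(B1) + P(A|B2)P(B2) + P(A|B3)P(B3)
= 2/9*3/7 + 1/2*1/7 + 2/9*3/7
= 2/21 + 1/14 + 2/21 = 11/42

11/42


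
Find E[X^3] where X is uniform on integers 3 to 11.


E[X^3] = (1/9) * sum(x^3 for x=3..11)
= 4347/9 = 483

483


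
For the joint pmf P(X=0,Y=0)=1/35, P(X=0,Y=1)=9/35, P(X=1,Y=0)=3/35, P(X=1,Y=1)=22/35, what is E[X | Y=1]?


P(Y=1) = 31/35
E[X|Y=1] = (0*9 + 1*22)/31 = 22/31

22/31


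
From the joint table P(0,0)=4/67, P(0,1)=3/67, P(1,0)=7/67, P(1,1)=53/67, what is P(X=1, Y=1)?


Read from table: P(X=1, Y=1) = 53/67

53/67


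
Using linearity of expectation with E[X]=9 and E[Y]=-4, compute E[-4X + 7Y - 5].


E[-4X + 7Y - 5] = -4*E[X] + 7*E[Y] - 5
= (-4)*(9) + (7)*(-4) + (-5)
= -36 - 28 - 5 = -69

-69


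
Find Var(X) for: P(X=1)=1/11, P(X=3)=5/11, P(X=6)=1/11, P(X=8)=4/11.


E[X] = 54/11, E[X^2] = 338/11
Var(X) = E[X^2] - (E[X])^2 = 338/11 - (54/11)^2 = 802/121

802/121


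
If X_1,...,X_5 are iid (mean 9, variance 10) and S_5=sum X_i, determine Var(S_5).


By independence, Var(S_n) = n*Var(X_1) = 5*10 = 50

50


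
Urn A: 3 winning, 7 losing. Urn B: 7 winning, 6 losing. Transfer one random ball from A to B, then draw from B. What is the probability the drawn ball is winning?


P(transfer winning) = 3/10; P(transfer losing) = 7/10
If winning transferred: Urn II has 8 winning of 14, so P(winning|winning moved) = 4/7
If losing transferred: Urn II has 7 winning of 14, so P(winning|losing moved) = 1/2
By total probability: P(winning) = 3/10*4/7 + 7/10*1/2 = 73/140

73/140


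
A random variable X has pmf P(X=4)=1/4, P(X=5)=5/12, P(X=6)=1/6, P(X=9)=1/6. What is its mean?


E[X] = sum(x * P(x))
= 4*1/4 + 5*5/12 + 6*1/6 + 9*1/6
= 67/12

67/12


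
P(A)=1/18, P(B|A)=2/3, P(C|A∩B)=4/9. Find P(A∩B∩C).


P(A∩B∩C) = P(A) * P(B|A) * P(C|A∩B)
= 1/18 * 2/3 * 4/9
= 1/27 * 4/9 = 4/243

4/243


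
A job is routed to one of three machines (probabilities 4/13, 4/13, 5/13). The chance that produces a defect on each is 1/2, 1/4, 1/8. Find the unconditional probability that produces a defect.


P(A) = P(A|B1)P(B1) + P(A|B2)P(B2) + P(A|B3)P(B3)
= 1/2*4/13 + 1/4*4/13 + 1/8*5/13
= 2/13 + 1/13 + 5/104 = 29/104

29/104


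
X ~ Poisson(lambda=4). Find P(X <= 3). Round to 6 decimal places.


P(X<=3) = e^(-4)*4^0/0! + e^(-4)*4^1/1! + e^(-4)*4^2/2! + e^(-4)*4^3/3!
≈ 0.0183156389 + 0.0732625556 + 0.1465251111 + 0.1953668148
= 0.4334701204
≈ 0.433470

0.433470


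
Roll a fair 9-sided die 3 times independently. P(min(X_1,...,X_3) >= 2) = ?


P(min >= 2) = P(all X_i >= 2) = (P(X_1 >= 2))^3
= (8/9)^3 = 512/729

512/729


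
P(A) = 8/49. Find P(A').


P(A') = 1 - P(A) = 1 - 8/49 = 41/49

41/49


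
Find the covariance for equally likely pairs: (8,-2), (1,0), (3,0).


E[X]=4, E[Y]=-2/3, E[XY]=-16/3
Cov(X,Y) = E[XY] - E[X]E[Y] = -16/3 - 4*-2/3 = -8/3

-8/3


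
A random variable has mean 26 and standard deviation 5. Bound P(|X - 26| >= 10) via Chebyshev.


k = 10/5 = 2
Chebyshev: P(|X-mu| >= k*sigma) <= 1/k^2 = 1/2^2 = 1/4

1/4


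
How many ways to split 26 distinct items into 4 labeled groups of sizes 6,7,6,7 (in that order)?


26! = 403291461126605635584000000
Denominator: 6!=720 * 7!=5040 * 6!=720 * 7!=5040
Coefficient = 403291461126605635584000000 / 13168189440000 = 30626189193600

30626189193600


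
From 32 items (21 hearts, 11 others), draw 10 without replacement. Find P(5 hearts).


P(X=5) = C(21,5)*C(11,5) / C(32,10)
= 20349*462 / 64512240
= 9401238/64512240 = 1566873/10752040

1566873/10752040


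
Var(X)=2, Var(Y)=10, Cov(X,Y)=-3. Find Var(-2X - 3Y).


Var(-2X - 3Y) = (-2)^2*Var(X) + (-3)^2*Var(Y) + 2*(-2)*(-3)*Cov(X,Y)
= 4*2 + 9*10 + 12*(-3)
= 8 + 90 - 36 = 62

62


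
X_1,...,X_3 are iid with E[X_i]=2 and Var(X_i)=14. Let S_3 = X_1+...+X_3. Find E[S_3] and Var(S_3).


E[S_n] = n*mu = 3*2 = 6
Var(S_n) = n*sigma^2 = 3*14 = 42

E[S_3]=6, Var(S_3)=42


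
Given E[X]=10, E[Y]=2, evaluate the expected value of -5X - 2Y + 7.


E[-5X - 2Y + 7] = -5*E[X] - 2*E[Y] + 7
= (-5)*(10) + (-2)*(2) + (7)
= -50 - 4 + 7 = -47

-47


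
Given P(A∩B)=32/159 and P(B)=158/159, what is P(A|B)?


P(A|B) = P(A∩B)/P(B) = (32/159)/(158/159) = 32/158 = 16/79

16/79


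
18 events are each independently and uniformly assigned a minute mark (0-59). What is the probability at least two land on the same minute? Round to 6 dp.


P(all different) = prod((60-i)/60 for i=0..17) = 0.058314
P(at least one match) = 1 - 0.058314 = 0.941686

0.941686


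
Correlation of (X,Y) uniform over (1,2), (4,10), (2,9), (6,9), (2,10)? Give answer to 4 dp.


Cov(X,Y) = 2.8000, Var(X) = 3.2000, Var(Y) = 9.2000
rho = Cov/(sqrt(VarX)*sqrt(VarY)) = 0.5160

0.5160


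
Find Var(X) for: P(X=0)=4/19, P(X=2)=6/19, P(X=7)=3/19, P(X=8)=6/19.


E[X] = 81/19, E[X^2] = 555/19
Var(X) = E[X^2] - (E[X])^2 = 555/19 - (81/19)^2 = 3984/361

3984/361


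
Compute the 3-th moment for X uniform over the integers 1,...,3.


E[X^3] = (1/3) * sum(x^3 for x=1..3)
= 36/3 = 12

12


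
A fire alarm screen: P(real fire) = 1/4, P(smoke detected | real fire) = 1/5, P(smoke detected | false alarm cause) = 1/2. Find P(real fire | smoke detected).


P(A) = P(A|B)P(B) + P(A|B')P(B') = 1/5*1/4 + 1/2*3/4 = 17/40
P(B|A) = P(A|B)P(B)/P(A) = (1/20)/(17/40) = 2/17

2/17


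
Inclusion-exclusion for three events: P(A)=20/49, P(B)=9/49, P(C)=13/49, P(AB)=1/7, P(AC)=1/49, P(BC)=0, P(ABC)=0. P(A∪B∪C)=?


P(A∪B∪C) = P(A)+P(B)+P(C) - P(AB)-P(AC)-P(BC) + P(ABC)
= 20/49+9/49+13/49 - 1/7-1/49-0 + 0
= 34/49

34/49


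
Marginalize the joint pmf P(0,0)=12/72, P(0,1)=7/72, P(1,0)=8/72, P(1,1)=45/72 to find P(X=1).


P(X=1) = P(1,0)+P(1,1) = 8/72 + 45/72 = 53/72

53/72


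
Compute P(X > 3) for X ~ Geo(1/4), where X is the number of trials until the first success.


P(X > 3) = P(first 3 trials all fail) = (1-p)^3 = (3/4)^3 = 27/64

27/64


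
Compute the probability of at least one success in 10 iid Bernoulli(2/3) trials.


P(at least one) = 1 - P(none)
P(none) = (1 - 2/3)^10 = (1/3)^10 = 1/59049
P(at least one) = 1 - 1/59049 = 59048/59049

59048/59049


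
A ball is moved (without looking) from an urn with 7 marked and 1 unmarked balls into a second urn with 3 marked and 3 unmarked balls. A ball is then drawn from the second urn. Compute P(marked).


P(transfer marked) = 7/8; P(transfer unmarked) = 1/8
If marked transferred: Urn II has 4 marked of 7, so P(marked|marked moved) = 4/7
If unmarked transferred: Urn II has 3 marked of 7, so P(marked|unmarked moved) = 3/7
By total probability: P(marked) = 7/8*4/7 + 1/8*3/7 = 31/56

31/56


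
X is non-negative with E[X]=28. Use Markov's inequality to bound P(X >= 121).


Markov: P(X >= a) <= E[X]/a
P(X >= 121) <= 28/121

28/121


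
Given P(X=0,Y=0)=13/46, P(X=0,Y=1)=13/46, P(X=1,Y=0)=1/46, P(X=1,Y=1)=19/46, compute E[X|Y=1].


P(Y=1) = 32/46
E[X|Y=1] = (0*13 + 1*19)/32 = 19/32

19/32


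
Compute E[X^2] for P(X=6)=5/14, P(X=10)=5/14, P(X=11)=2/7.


E[X^2] = sum(g(x)*P(x))
= 36*5/14 + 100*5/14 + 121*2/7
= 582/7

582/7


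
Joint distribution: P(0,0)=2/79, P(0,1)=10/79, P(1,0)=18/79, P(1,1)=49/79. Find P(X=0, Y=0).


Read from table: P(X=0, Y=0) = 2/79

2/79


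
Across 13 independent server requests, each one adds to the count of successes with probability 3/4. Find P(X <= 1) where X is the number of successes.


P(X<=1) = P(X=0) + P(X=1)
= 1/67108864 + 39/67108864
= 5/8388608

5/8388608


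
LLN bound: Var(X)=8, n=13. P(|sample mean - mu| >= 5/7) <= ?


Var(Xbar) = Var(X)/n = 8/13
Chebyshev: P(|Xbar-mu| >= 5/7) <= Var(Xbar)/(5/7)^2 = (8/13)/(25/49) = 392/325
Bound exceeds 1, so trivial bound: 1

1


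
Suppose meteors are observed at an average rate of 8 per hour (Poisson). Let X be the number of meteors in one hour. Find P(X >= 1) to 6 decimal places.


P(X>=1) = 1 - P(X<=0) = 1 - (e^(-8)*8^0/0!)
≈ 1 - 0.0003354626 = 0.9996645374
≈ 0.999665

0.999665


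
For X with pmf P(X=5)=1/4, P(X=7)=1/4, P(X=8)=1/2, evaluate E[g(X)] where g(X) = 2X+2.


E[2X+2] = sum(g(x)*P(x))
= 12*1/4 + 16*1/4 + 18*1/2
= 16

16


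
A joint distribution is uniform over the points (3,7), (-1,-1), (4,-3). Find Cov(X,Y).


E[X]=2, E[Y]=1, E[XY]=10/3
Cov(X,Y) = E[XY] - E[X]E[Y] = 10/3 - 2*1 = 4/3

4/3


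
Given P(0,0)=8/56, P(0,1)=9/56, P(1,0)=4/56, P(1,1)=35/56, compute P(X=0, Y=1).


Read from table: P(X=0, Y=1) = 9/56

9/56


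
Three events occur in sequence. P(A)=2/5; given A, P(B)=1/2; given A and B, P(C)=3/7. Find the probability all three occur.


P(A∩B∩C) = P(A) * P(B|A) * P(C|A∩B)
= 2/5 * 1/2 * 3/7
= 1/5 * 3/7 = 3/35

3/35


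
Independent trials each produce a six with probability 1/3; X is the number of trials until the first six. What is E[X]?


For geometric (trials until first success), E[X] = 1/p = 1/(1/3) = 3

3


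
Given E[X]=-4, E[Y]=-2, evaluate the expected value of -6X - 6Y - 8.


E[-6X - 6Y - 8] = -6*E[X] - 6*E[Y] - 8
= (-6)*(-4) + (-6)*(-2) + (-8)
= 24 + 12 - 8 = 28

28


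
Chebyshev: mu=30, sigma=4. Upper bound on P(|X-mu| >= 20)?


k = 20/4 = 5
Chebyshev: P(|X-mu| >= k*sigma) <= 1/k^2 = 1/5^2 = 1/25

1/25


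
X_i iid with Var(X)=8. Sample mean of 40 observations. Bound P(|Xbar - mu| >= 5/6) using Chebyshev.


Var(Xbar) = Var(X)/n = 8/40
Chebyshev: P(|Xbar-mu| >= 5/6) <= Var(Xbar)/(5/6)^2 = (1/5)/(25/36) = 36/125

36/125


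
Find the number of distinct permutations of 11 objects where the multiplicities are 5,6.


11! = 39916800
Denominator: 5!=120 * 6!=720
Coefficient = 39916800 / 86400 = 462

462


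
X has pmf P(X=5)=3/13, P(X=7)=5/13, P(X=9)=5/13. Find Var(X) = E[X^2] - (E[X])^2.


E[X] = 95/13, E[X^2] = 725/13
Var(X) = E[X^2] - (E[X])^2 = 725/13 - (95/13)^2 = 400/169

400/169


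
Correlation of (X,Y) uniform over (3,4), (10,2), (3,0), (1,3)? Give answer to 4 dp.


Cov(X,Y) = -0.8125, Var(X) = 11.6875, Var(Y) = 2.1875
rho = Cov/(sqrt(VarX)*sqrt(VarY)) = -0.1607

-0.1607


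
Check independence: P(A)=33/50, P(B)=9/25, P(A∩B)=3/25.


P(A)*P(B) = 33/50*9/25 = 297/1250
P(A∩B) = 3/25 != 297/1250, so not independent

No, A and B are not independent


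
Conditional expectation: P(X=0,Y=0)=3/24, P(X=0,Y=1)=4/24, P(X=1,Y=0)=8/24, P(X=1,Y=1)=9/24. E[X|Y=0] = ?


P(Y=0) = 11/24
E[X|Y=0] = (0*3 + 1*8)/11 = 8/11

8/11


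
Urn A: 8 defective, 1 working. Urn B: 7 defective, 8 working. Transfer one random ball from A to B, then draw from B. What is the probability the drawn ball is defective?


P(transfer defective) = 8/9; P(transfer working) = 1/9
If defective transferred: Urn II has 8 defective of 16, so P(defective|defective moved) = 1/2
If working transferred: Urn II has 7 defective of 16, so P(defective|working moved) = 7/16
By total probability: P(defective) = 8/9*1/2 + 1/9*7/16 = 71/144

71/144


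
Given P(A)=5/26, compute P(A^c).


P(A') = 1 - P(A) = 1 - 5/26 = 21/26

21/26


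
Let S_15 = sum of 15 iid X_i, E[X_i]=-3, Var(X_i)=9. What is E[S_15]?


E[S_n] = n*E[X_1] = 15*-3 = -45

-45


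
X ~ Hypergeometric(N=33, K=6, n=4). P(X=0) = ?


P(X=0) = C(6,0)*C(27,4) / C(33,4)
= 1*17550 / 40920
= 17550/40920 = 585/1364

585/1364


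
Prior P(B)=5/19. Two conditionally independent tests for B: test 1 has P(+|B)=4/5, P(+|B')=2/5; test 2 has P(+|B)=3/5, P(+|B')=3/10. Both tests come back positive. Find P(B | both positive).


After test 1: P(+) = 4/5*5/19 + 2/5*14/19 = 48/95
P(B|+) = (4/19)/(48/95) = 5/12
After test 2 (use post1 as new prior): P(+) = 3/5*5/12 + 3/10*7/12 = 17/40
P(B|+,+) = (1/4)/(17/40) = 10/17

10/17


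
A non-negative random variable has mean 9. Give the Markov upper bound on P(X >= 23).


Markov: P(X >= a) <= E[X]/a
P(X >= 23) <= 9/23

9/23


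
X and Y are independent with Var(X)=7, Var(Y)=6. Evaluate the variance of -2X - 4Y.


Independence => Cov(X,Y)=0
Var(-2X - 4Y) = (-2)^2*Var(X) + (-4)^2*Var(Y)
= 4*7 + 16*6 = 124

124


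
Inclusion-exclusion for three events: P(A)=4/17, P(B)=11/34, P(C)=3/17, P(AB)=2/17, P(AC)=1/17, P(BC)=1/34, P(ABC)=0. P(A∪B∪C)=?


P(A∪B∪C) = P(A)+P(B)+P(C) - P(AB)-P(AC)-P(BC) + P(ABC)
= 4/17+11/34+3/17 - 2/17-1/17-1/34 + 0
= 9/17

9/17


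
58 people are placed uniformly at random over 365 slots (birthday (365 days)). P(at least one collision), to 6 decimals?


P(all different) = prod((365-i)/365 for i=0..57) = 0.008335
P(at least one match) = 1 - 0.008335 = 0.991665

0.991665


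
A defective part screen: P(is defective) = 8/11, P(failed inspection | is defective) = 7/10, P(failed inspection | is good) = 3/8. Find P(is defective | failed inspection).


P(A) = P(A|B)P(B) + P(A|B')P(B') = 7/10*8/11 + 3/8*3/11 = 269/440
P(B|A) = P(A|B)P(B)/P(A) = (28/55)/(269/440) = 224/269

224/269


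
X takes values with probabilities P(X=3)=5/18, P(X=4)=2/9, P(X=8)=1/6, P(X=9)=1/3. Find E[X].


E[X] = sum(x * P(x))
= 3*5/18 + 4*2/9 + 8*1/6 + 9*1/3
= 109/18

109/18


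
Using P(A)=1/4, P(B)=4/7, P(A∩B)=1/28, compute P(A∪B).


P(A∪B) = P(A) + P(B) - P(A∩B)
= 1/4 + 4/7 - 1/28 = 11/14

11/14


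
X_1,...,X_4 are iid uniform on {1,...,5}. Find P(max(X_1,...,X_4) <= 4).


P(max <= 4) = P(all X_i <= 4) = (P(X_1 <= 4))^4
= (4/5)^4 = 256/625

256/625


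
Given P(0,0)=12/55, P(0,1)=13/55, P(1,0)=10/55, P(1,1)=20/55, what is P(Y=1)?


P(Y=1) = P(0,1)+P(1,1) = 13/55 + 20/55 = 33/55 = 3/5

3/5


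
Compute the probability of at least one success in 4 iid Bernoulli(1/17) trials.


P(at least one) = 1 - P(none)
P(none) = (1 - 1/17)^4 = (16/17)^4 = 65536/83521
P(at least one) = 1 - 65536/83521 = 17985/83521

17985/83521


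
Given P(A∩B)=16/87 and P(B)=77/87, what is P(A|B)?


P(A|B) = P(A∩B)/P(B) = (16/87)/(77/87) = 16/77

16/77


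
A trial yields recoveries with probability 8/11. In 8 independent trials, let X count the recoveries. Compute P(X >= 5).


P(X>=5) = P(X=5) + P(X=6) + P(X=7) + P(X=8)
= 49545216/214358881 + 66060288/214358881 + 50331648/214358881 + 16777216/214358881
= 182714368/214358881

182714368/214358881


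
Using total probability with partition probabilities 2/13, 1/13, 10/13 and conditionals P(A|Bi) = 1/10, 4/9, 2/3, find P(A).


P(A) = P(A|B1)P(B1) + P(A|B2)P(B2) + P(A|B3)P(B3)
= 1/10*2/13 + 4/9*1/13 + 2/3*10/13
= 1/65 + 4/117 + 20/39 = 329/585

329/585


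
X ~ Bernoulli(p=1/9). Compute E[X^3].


For Bernoulli: X in {0,1}
E[X^3] = 0^3*(1-1/9) + 1^3*1/9 = 1/9

1/9


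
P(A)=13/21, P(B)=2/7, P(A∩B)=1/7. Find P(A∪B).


P(A∪B) = P(A) + P(B) - P(A∩B)
= 13/21 + 2/7 - 1/7 = 16/21

16/21


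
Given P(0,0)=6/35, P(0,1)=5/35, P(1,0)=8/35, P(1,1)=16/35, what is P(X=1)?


P(X=1) = P(1,0)+P(1,1) = 8/35 + 16/35 = 24/35

24/35


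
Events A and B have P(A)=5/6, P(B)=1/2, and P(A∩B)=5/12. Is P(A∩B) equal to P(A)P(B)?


P(A)*P(B) = 5/6*1/2 = 5/12
P(A∩B) = 5/12, which equals P(A)P(B), so independent

Yes, A and B are independent


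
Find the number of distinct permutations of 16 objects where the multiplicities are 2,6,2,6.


16! = 20922789888000
Denominator: 2!=2 * 6!=720 * 2!=2 * 6!=720
Coefficient = 20922789888000 / 2073600 = 10090080

10090080


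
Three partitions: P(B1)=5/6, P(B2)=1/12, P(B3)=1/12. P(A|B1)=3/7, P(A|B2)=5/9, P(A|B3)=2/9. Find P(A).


P(A) = P(A|B1)P(B1) + P(A|B2)P(B2) + P(A|B3)P(B3)
= 3/7*5/6 + 5/9*1/12 + 2/9*1/12
= 5/14 + 5/108 + 1/54 = 319/756

319/756


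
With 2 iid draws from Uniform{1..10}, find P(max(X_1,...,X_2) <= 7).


P(max <= 7) = P(all X_i <= 7) = (P(X_1 <= 7))^2
= (7/10)^2 = 49/100

49/100


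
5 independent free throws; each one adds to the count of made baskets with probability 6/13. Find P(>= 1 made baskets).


P(at least one) = 1 - P(none)
P(none) = (1 - 6/13)^5 = (7/13)^5 = 16807/371293
P(at least one) = 1 - 16807/371293 = 354486/371293

354486/371293


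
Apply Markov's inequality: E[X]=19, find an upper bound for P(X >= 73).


Markov: P(X >= a) <= E[X]/a
P(X >= 73) <= 19/73

19/73


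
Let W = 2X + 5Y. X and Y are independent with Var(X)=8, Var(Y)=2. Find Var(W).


Independence => Cov(X,Y)=0
Var(2X + 5Y) = 2^2*Var(X) + 5^2*Var(Y)
= 4*8 + 25*2 = 82

82


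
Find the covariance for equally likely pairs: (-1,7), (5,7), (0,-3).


E[X]=4/3, E[Y]=11/3, E[XY]=28/3
Cov(X,Y) = E[XY] - E[X]E[Y] = 28/3 - 4/3*11/3 = 40/9

40/9


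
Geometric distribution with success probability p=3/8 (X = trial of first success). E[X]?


For geometric (trials until first success), E[X] = 1/p = 1/(3/8) = 8/3

8/3


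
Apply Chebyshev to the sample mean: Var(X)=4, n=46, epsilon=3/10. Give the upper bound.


Var(Xbar) = Var(X)/n = 4/46
Chebyshev: P(|Xbar-mu| >= 3/10) <= Var(Xbar)/(3/10)^2 = (2/23)/(9/100) = 200/207

200/207


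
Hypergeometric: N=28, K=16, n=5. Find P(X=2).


P(X=2) = C(16,2)*C(12,3) / C(28,5)
= 120*220 / 98280
= 26400/98280 = 220/819

220/819


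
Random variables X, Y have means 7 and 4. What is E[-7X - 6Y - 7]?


E[-7X - 6Y - 7] = -7*E[X] - 6*E[Y] - 7
= (-7)*(7) + (-6)*(4) + (-7)
= -49 - 24 - 7 = -80

-80


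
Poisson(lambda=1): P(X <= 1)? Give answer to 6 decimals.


P(X<=1) = e^(-1)*1^0/0! + e^(-1)*1^1/1!
≈ 0.3678794412 + 0.3678794412
= 0.7357588824
≈ 0.735759

0.735759


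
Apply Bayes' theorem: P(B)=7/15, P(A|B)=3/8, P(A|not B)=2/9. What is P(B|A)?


P(A) = P(A|B)P(B) + P(A|B')P(B') = 3/8*7/15 + 2/9*8/15 = 317/1080
P(B|A) = P(A|B)P(B)/P(A) = (7/40)/(317/1080) = 189/317

189/317


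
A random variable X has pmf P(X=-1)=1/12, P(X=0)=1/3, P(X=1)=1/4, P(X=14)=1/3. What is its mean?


E[X] = sum(x * P(x))
= -1*1/12 + 0*1/3 + 1*1/4 + 14*1/3
= 29/6

29/6


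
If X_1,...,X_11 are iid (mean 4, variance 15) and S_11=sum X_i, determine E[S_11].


E[S_n] = n*E[X_1] = 11*4 = 44

44


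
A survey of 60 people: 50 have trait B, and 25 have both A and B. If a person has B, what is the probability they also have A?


P(A|B) = P(A∩B)/P(B) = (25/60)/(50/60) = 25/50 = 1/2

1/2


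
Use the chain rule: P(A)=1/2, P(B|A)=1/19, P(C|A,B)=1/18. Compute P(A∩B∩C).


P(A∩B∩C) = P(A) * P(B|A) * P(C|A∩B)
= 1/2 * 1/19 * 1/18
= 1/38 * 1/18 = 1/684

1/684


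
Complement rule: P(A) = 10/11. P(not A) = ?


P(A') = 1 - P(A) = 1 - 10/11 = 1/11

1/11


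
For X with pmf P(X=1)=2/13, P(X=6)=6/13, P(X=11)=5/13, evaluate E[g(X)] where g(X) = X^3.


E[X^3] = sum(g(x)*P(x))
= 1*2/13 + 216*6/13 + 1331*5/13
= 7953/13

7953/13


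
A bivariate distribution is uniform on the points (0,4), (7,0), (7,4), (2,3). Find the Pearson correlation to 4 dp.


Cov(X,Y) = -2.5000, Var(X) = 9.5000, Var(Y) = 2.6875
rho = Cov/(sqrt(VarX)*sqrt(VarY)) = -0.4948

-0.4948


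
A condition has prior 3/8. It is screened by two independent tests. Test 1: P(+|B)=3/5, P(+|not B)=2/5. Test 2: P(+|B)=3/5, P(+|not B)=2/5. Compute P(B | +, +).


After test 1: P(+) = 3/5*3/8 + 2/5*5/8 = 19/40
P(B|+) = (9/40)/(19/40) = 9/19
After test 2 (use post1 as new prior): P(+) = 3/5*9/19 + 2/5*10/19 = 47/95
P(B|+,+) = (27/95)/(47/95) = 27/47

27/47


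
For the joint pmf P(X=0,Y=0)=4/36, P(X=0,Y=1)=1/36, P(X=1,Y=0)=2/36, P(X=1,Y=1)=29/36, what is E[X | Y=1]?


P(Y=1) = 30/36
E[X|Y=1] = (0*1 + 1*29)/30 = 29/30

29/30


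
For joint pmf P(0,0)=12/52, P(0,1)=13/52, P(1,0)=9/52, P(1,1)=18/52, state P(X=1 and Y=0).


Read from table: P(X=1, Y=0) = 9/52

9/52


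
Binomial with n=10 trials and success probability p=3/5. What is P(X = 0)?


P(X=0) = C(10,0) * p^0 * (1-p)^10
= 1 * 1 * 1024/9765625
= 1024/9765625

1024/9765625


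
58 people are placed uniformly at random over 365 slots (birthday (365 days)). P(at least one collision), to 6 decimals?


P(all different) = prod((365-i)/365 for i=0..57) = 0.008335
P(at least one match) = 1 - 0.008335 = 0.991665

0.991665


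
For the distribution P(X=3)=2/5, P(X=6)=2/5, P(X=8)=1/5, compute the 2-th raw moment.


E[X^2] = sum(x^2 * P(x))
= 9*2/5 + 36*2/5 + 64*1/5
= 154/5

154/5


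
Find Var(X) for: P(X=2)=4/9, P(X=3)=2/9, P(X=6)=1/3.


E[X] = 32/9, E[X^2] = 142/9
Var(X) = E[X^2] - (E[X])^2 = 142/9 - (32/9)^2 = 254/81

254/81


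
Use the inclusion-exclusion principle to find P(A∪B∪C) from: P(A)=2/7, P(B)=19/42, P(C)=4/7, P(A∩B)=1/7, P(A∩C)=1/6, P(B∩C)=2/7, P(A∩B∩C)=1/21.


P(A∪B∪C) = P(A)+P(B)+P(C) - P(AB)-P(AC)-P(BC) + P(ABC)
= 2/7+19/42+4/7 - 1/7-1/6-2/7 + 1/21
= 16/21

16/21


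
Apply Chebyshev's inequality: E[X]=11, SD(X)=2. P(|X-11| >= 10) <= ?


k = 10/2 = 5
Chebyshev: P(|X-mu| >= k*sigma) <= 1/k^2 = 1/5^2 = 1/25

1/25


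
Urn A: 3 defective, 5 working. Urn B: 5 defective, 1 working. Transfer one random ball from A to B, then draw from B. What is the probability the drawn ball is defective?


P(transfer defective) = 3/8; P(transfer working) = 5/8
If defective transferred: Urn II has 6 defective of 7, so P(defective|defective moved) = 6/7
If working transferred: Urn II has 5 defective of 7, so P(defective|working moved) = 5/7
By total probability: P(defective) = 3/8*6/7 + 5/8*5/7 = 43/56

43/56


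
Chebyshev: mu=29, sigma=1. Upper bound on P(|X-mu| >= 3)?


k = 3/1 = 3
Chebyshev: P(|X-mu| >= k*sigma) <= 1/k^2 = 1/3^2 = 1/9

1/9


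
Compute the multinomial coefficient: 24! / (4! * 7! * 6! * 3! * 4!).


24! = 620448401733239439360000
Denominator: 4!=24 * 7!=5040 * 6!=720 * 3!=6 * 4!=24
Coefficient = 620448401733239439360000 / 12541132800 = 49473074851200

49473074851200


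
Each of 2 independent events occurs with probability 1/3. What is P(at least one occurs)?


P(at least one) = 1 - P(none)
P(none) = (1 - 1/3)^2 = (2/3)^2 = 4/9
P(at least one) = 1 - 4/9 = 5/9

5/9


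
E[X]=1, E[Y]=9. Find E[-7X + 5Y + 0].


E[-7X + 5Y + 0] = -7*E[X] + 5*E[Y] + 0
= (-7)*(1) + (5)*(9) + (0)
= -7 + 45 + 0 = 38

38


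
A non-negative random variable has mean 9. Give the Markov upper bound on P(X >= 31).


Markov: P(X >= a) <= E[X]/a
P(X >= 31) <= 9/31

9/31


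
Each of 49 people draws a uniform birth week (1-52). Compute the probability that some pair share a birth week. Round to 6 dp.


P(all different) = prod((52-i)/52 for i=0..48) = 0.000000
P(at least one match) = 1 - 0.000000 = 1.000000

1.000000


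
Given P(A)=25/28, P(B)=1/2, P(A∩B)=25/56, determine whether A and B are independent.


P(A)*P(B) = 25/28*1/2 = 25/56
P(A∩B) = 25/56, which equals P(A)P(B), so independent

Yes, A and B are independent


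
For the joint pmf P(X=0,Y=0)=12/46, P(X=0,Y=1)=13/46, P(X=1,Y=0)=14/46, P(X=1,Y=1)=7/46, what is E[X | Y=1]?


P(Y=1) = 20/46
E[X|Y=1] = (0*13 + 1*7)/20 = 7/20

7/20


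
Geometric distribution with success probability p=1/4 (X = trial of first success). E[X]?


For geometric (trials until first success), E[X] = 1/p = 1/(1/4) = 4

4


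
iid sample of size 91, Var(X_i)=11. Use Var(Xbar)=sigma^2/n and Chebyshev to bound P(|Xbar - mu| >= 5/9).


Var(Xbar) = Var(X)/n = 11/91
Chebyshev: P(|Xbar-mu| >= 5/9) <= Var(Xbar)/(5/9)^2 = (11/91)/(25/81) = 891/2275

891/2275


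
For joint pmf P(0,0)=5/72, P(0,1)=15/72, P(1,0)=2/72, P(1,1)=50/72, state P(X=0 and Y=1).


Read from table: P(X=0, Y=1) = 15/72 = 5/24

5/24


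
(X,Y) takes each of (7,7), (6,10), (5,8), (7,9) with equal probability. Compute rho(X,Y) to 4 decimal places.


Cov(X,Y) = -0.1250, Var(X) = 0.6875, Var(Y) = 1.2500
rho = Cov/(sqrt(VarX)*sqrt(VarY)) = -0.1348

-0.1348


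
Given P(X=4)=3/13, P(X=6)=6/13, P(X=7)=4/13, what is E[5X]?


E[5X] = sum(g(x)*P(x))
= 20*3/13 + 30*6/13 + 35*4/13
= 380/13

380/13


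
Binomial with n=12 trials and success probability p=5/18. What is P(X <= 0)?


P(X<=0) = P(X=0)
= 23298085122481/1156831381426176
= 23298085122481/1156831381426176

23298085122481/1156831381426176


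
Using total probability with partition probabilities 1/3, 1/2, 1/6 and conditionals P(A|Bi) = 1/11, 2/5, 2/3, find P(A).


P(A) = P(A|B1)P(B1) + P(A|B2)P(B2) + P(A|B3)P(B3)
= 1/11*1/3 + 2/5*1/2 + 2/3*1/6
= 1/33 + 1/5 + 1/9 = 169/495

169/495


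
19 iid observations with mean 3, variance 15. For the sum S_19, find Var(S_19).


By independence, Var(S_n) = n*Var(X_1) = 19*15 = 285

285


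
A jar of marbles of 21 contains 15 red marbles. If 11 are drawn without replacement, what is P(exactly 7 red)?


P(X=7) = C(15,7)*C(6,4) / C(21,11)
= 6435*15 / 352716
= 96525/352716 = 2475/9044

2475/9044


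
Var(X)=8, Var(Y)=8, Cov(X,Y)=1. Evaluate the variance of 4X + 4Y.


Var(4X + 4Y) = 4^2*Var(X) + 4^2*Var(Y) + 2*4*4*Cov(X,Y)
= 16*8 + 16*8 + 32*1
= 128 + 128 + 32 = 288

288


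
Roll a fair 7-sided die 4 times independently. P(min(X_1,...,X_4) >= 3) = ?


P(min >= 3) = P(all X_i >= 3) = (P(X_1 >= 3))^4
= (5/7)^4 = 625/2401

625/2401


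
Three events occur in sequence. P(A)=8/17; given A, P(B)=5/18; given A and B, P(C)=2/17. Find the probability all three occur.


P(A∩B∩C) = P(A) * P(B|A) * P(C|A∩B)
= 8/17 * 5/18 * 2/17
= 20/153 * 2/17 = 40/2601

40/2601


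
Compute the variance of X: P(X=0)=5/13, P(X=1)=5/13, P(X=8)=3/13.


E[X] = 29/13, E[X^2] = 197/13
Var(X) = E[X^2] - (E[X])^2 = 197/13 - (29/13)^2 = 1720/169

1720/169


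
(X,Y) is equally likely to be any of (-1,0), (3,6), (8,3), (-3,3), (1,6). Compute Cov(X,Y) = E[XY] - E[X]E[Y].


E[X]=8/5, E[Y]=18/5, E[XY]=39/5
Cov(X,Y) = E[XY] - E[X]E[Y] = 39/5 - 8/5*18/5 = 51/25

51/25


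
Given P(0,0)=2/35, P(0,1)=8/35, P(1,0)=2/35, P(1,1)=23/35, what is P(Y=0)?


P(Y=0) = P(0,0)+P(1,0) = 2/35 + 2/35 = 4/35

4/35


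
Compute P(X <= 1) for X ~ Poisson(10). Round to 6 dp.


P(X<=1) = e^(-10)*10^0/0! + e^(-10)*10^1/1!
≈ 0.0000453999 + 0.0004539993
= 0.0004993992
≈ 0.000499

0.000499


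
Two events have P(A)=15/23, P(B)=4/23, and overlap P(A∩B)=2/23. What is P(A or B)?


P(A∪B) = P(A) + P(B) - P(A∩B)
= 15/23 + 4/23 - 2/23 = 17/23

17/23


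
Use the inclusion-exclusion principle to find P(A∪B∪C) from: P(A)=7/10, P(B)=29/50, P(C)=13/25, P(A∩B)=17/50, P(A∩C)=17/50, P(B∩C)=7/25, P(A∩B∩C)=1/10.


P(A∪B∪C) = P(A)+P(B)+P(C) - P(AB)-P(AC)-P(BC) + P(ABC)
= 7/10+29/50+13/25 - 17/50-17/50-7/25 + 1/10
= 47/50

47/50


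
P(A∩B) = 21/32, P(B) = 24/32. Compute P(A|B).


P(A|B) = P(A∩B)/P(B) = (21/32)/(24/32) = 21/24 = 7/8

7/8


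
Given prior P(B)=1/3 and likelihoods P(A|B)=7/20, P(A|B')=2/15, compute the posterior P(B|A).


P(A) = P(A|B)P(B) + P(A|B')P(B') = 7/20*1/3 + 2/15*2/3 = 37/180
P(B|A) = P(A|B)P(B)/P(A) = (7/60)/(37/180) = 21/37

21/37


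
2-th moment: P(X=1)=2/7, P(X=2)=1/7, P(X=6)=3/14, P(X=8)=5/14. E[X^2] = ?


E[X^2] = sum(x^2 * P(x))
= 1*2/7 + 4*1/7 + 36*3/14 + 64*5/14
= 220/7

220/7


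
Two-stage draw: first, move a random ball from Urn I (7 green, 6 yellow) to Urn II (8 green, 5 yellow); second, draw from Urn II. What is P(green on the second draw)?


P(transfer green) = 7/13; P(transfer yellow) = 6/13
If green transferred: Urn II has 9 green of 14, so P(green|green moved) = 9/14
If yellow transferred: Urn II has 8 green of 14, so P(green|yellow moved) = 4/7
By total probability: P(green) = 7/13*9/14 + 6/13*4/7 = 111/182

111/182
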